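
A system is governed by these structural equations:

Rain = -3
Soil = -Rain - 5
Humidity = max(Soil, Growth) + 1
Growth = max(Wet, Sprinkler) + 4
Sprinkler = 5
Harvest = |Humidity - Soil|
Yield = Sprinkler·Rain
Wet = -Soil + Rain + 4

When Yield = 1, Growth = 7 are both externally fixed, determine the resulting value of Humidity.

Setting Yield = 1, Growth = 7 by intervention discards those variables' equations.
Soil = -Rain - 5  [with Rain=-3]  = -2
Humidity = max(Soil, Growth) + 1  [with Soil=-2, Growth=7]  = 8

8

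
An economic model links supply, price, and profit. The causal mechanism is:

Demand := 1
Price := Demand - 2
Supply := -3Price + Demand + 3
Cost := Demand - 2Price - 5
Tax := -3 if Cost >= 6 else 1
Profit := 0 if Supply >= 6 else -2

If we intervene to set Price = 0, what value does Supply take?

4

The intervention breaks the incoming arrows to Price: Price := Demand - 2 no longer applies, and Price = 0.
Supply = -3Price + Demand + 3  [with Price=0, Demand=1]  = 4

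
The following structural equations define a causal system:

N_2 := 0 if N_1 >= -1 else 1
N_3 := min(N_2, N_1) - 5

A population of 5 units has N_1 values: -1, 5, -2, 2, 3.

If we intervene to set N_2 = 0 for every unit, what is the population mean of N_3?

-5.6

The intervention sets N_2=0 in all 5 units regardless of N_1. Recomputing N_3 per unit gives -6, -5, -7, -5, -5; average -5.6.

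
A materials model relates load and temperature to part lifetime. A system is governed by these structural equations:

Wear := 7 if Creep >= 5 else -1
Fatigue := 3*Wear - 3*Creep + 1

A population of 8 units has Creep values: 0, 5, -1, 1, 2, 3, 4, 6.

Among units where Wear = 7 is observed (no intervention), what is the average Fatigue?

Conditioning on Wear=7 selects the 2 unit(s) with Creep ∈ {5, 6}. Their Fatigue values: 7, 4. Mean = 5.5.

5.5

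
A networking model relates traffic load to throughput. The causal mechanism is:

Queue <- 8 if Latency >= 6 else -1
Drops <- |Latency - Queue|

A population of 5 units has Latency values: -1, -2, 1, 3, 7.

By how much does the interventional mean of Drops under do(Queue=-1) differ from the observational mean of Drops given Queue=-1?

1.25

Every unit gets Queue=-1 under the intervention. Drops values become 0, 1, 2, 4, 8; E[Drops|do(Queue=-1)] = 3.
Observing Queue=-1 restricts to units where Queue's equation naturally yields -1: Latency ∈ {-1, -2, 1, 3}. In that subpopulation Drops = 0, 1, 2, 4, mean 1.75.
Difference = 3 − 1.75 = 1.25.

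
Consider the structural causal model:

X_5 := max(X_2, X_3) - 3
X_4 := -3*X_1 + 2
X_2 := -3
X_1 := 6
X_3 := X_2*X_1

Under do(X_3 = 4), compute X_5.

1

do(X_3=4) replaces the equation X_3 := X_2*X_1 with the constant X_3 = 4.
X_5 = max(X_2, X_3) - 3  [with X_2=-3, X_3=4]  = 1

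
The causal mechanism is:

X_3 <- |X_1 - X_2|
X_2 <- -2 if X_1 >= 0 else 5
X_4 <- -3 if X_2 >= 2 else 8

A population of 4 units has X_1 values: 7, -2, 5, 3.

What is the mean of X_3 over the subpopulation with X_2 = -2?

7

E[X_3|X_2=-2] averages over only the 3 units with X_2=-2 (X_1 = 7, 5, 3): X_3 = 9, 7, 5, mean 7.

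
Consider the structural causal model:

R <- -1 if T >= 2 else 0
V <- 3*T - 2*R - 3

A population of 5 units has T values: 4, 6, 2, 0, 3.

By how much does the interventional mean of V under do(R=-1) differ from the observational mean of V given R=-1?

-2.25

Every unit gets R=-1 under the intervention. V values become 11, 17, 5, -1, 8; E[V|do(R=-1)] = 8.
Observing R=-1 restricts to units where R's equation naturally yields -1: T ∈ {4, 6, 2, 3}. In that subpopulation V = 11, 17, 5, 8, mean 10.25.
Difference = 8 − 10.25 = -2.25.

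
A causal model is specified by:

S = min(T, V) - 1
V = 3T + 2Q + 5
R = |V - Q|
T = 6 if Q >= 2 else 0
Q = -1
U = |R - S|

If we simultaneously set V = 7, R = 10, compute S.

-1

Setting V = 7, R = 10 by intervention discards those variables' equations.
T = 6 if Q >= 2 else 0  [with Q=-1]  = 0
S = min(T, V) - 1  [with T=0, V=7]  = -1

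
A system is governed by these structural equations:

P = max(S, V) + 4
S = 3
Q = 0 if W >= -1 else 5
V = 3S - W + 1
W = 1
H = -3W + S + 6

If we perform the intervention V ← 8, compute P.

12

Intervening sets V = 8 and removes its equation (V = 3S - W + 1).
P = max(S, V) + 4  [with S=3, V=8]  = 12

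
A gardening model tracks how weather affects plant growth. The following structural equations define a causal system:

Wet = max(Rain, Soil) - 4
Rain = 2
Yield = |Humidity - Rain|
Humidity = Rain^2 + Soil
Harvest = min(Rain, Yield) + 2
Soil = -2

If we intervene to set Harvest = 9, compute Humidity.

2

do(Harvest=9) replaces the equation Harvest = min(Rain, Yield) + 2 with the constant Harvest = 9.
No directed path runs from Harvest to Humidity, so Humidity keeps its natural value.
Humidity = Rain^2 + Soil  [with Rain=2, Soil=-2]  = 2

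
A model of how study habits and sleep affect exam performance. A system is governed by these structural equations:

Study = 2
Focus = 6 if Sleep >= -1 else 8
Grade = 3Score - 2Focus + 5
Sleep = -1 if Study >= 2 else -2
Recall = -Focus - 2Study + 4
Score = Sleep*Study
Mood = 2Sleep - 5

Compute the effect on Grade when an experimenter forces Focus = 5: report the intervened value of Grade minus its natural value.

The intervention breaks the incoming arrows to Focus: Focus = 6 if Sleep >= -1 else 8 no longer applies, and Focus = 5.
Sleep = -1 if Study >= 2 else -2  [with Study=2]  = -1
Score = Sleep*Study  [with Sleep=-1, Study=2]  = -2
Grade = 3Score - 2Focus + 5  [with Score=-2, Focus=5]  = -11
Without intervention: Sleep = -1 if Study >= 2 else -2  [with Study=2]  = -1; Focus = 6 if Sleep >= -1 else 8  [with Sleep=-1]  = 6; Score = Sleep*Study  [with Sleep=-1, Study=2]  = -2; Grade = 3Score - 2Focus + 5  [with Score=-2, Focus=6]  = -13.
Change = -11 − (-13) = 2.

2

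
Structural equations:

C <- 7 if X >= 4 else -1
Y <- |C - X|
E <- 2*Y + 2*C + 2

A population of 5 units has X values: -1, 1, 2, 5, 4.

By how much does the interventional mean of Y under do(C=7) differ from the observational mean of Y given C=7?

2.3

do(C=7) breaks C's dependence on X. With C=7 fixed, Y across the units is 8, 6, 5, 2, 3, mean 4.8.
Observing C=7 restricts to units where C's equation naturally yields 7: X ∈ {5, 4}. In that subpopulation Y = 2, 3, mean 2.5.
Difference = 4.8 − 2.5 = 2.3.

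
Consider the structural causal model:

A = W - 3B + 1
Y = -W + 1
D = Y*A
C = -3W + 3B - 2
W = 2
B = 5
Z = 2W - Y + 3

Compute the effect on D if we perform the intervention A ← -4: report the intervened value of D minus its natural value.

-8

Under do(A=-4), the mechanism A = W - 3B + 1 is discarded; A is fixed at -4.
Y = -W + 1  [with W=2]  = -1
D = Y*A  [with Y=-1, A=-4]  = 4
Without intervention: Y = -W + 1  [with W=2]  = -1; A = W - 3B + 1  [with W=2, B=5]  = -12; D = Y*A  [with Y=-1, A=-12]  = 12.
Change = 4 − 12 = -8.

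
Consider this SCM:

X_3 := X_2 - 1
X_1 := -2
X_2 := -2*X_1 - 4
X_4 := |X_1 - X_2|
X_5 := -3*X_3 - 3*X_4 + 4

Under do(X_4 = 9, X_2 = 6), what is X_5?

The joint intervention fixes X_4 = 9, X_2 = 6, removing each variable's own equation.
X_3 = X_2 - 1  [with X_2=6]  = 5
X_5 = -3*X_3 - 3*X_4 + 4  [with X_3=5, X_4=9]  = -38

-38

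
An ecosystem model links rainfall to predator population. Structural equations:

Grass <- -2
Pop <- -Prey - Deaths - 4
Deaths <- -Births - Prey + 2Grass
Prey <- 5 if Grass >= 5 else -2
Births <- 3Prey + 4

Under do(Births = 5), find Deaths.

The intervention breaks the incoming arrows to Births: Births <- 3Prey + 4 no longer applies, and Births = 5.
Prey = 5 if Grass >= 5 else -2  [with Grass=-2]  = -2
Deaths = -Births - Prey + 2Grass  [with Births=5, Prey=-2, Grass=-2]  = -7

-7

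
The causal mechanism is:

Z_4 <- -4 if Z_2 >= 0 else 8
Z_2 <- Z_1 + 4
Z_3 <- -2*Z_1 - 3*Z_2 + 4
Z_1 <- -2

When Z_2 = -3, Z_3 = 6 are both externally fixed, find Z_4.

8

Setting Z_2 = -3, Z_3 = 6 by intervention discards those variables' equations.
Z_4 = -4 if Z_2 >= 0 else 8  [with Z_2=-3]  = 8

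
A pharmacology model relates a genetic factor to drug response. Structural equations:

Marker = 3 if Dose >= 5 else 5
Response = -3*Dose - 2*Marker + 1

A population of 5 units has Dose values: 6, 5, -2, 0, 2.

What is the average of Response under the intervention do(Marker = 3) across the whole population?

Every unit gets Marker=3 under the intervention. Response values become -23, -20, 1, -5, -11; E[Response|do(Marker=3)] = -11.6.

-11.6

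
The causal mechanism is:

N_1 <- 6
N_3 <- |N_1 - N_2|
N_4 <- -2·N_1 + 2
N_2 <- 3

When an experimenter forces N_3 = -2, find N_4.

-10

The intervention breaks the incoming arrows to N_3: N_3 <- |N_1 - N_2| no longer applies, and N_3 = -2.
N_4 is not downstream of the intervention, so its value is determined by the original equations.
N_4 = -2·N_1 + 2  [with N_1=6]  = -10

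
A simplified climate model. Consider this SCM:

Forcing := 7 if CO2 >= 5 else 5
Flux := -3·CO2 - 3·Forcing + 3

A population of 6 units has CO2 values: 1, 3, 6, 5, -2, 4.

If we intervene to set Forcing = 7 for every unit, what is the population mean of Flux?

do(Forcing=7) breaks Forcing's dependence on CO2. With Forcing=7 fixed, Flux across the units is -21, -27, -36, -33, -12, -30, mean -26.5.

-26.5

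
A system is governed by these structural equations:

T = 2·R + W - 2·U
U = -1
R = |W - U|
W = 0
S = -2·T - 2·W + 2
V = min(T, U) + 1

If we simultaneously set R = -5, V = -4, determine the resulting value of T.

Setting R = -5, V = -4 by intervention discards those variables' equations.
T = 2·R + W - 2·U  [with R=-5, W=0, U=-1]  = -8

-8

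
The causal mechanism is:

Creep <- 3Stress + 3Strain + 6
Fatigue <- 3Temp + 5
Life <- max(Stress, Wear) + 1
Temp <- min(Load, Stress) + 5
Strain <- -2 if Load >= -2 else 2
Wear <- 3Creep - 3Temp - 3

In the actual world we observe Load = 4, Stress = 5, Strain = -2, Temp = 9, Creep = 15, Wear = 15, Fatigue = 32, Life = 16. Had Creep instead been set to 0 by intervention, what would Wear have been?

-30

The intervention breaks the incoming arrows to Creep: Creep <- 3Stress + 3Strain + 6 no longer applies, and Creep = 0.
Temp = min(Load, Stress) + 5  [with Load=4, Stress=5]  = 9
Wear = 3Creep - 3Temp - 3  [with Creep=0, Temp=9]  = -30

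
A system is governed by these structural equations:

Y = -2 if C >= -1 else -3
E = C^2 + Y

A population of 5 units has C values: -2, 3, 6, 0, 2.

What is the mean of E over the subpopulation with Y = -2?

E[E|Y=-2] averages over only the 4 units with Y=-2 (C = 3, 6, 0, 2): E = 7, 34, -2, 2, mean 10.25.

10.25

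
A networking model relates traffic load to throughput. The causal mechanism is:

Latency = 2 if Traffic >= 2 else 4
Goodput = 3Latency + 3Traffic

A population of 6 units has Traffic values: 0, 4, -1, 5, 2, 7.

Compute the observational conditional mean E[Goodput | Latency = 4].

10.5

Observing Latency=4 restricts to units where Latency's equation naturally yields 4: Traffic ∈ {0, -1}. In that subpopulation Goodput = 12, 9, mean 10.5.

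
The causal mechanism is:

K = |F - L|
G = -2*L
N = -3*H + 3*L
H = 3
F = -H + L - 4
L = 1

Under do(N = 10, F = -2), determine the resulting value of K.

3

The joint intervention fixes N = 10, F = -2, removing each variable's own equation.
K = |F - L|  [with F=-2, L=1]  = 3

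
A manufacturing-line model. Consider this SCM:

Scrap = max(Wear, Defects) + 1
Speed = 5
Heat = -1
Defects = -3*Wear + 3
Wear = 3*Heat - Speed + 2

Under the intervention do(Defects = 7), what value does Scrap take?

Intervening sets Defects = 7 and removes its equation (Defects = -3*Wear + 3).
Wear = 3*Heat - Speed + 2  [with Heat=-1, Speed=5]  = -6
Scrap = max(Wear, Defects) + 1  [with Wear=-6, Defects=7]  = 8

8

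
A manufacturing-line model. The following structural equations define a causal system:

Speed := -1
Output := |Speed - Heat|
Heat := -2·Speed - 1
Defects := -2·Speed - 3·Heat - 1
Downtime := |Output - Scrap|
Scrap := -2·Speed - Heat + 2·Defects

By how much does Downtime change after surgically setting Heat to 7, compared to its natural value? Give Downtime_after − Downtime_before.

Under do(Heat=7), the mechanism Heat := -2·Speed - 1 is discarded; Heat is fixed at 7.
Defects = -2·Speed - 3·Heat - 1  [with Speed=-1, Heat=7]  = -20
Scrap = -2·Speed - Heat + 2·Defects  [with Speed=-1, Heat=7, Defects=-20]  = -45
Output = |Speed - Heat|  [with Speed=-1, Heat=7]  = 8
Downtime = |Output - Scrap|  [with Output=8, Scrap=-45]  = 53
Without intervention: Heat = -2·Speed - 1  [with Speed=-1]  = 1; Defects = -2·Speed - 3·Heat - 1  [with Speed=-1, Heat=1]  = -2; Scrap = -2·Speed - Heat + 2·Defects  [with Speed=-1, Heat=1, Defects=-2]  = -3; Output = |Speed - Heat|  [with Speed=-1, Heat=1]  = 2; Downtime = |Output - Scrap|  [with Output=2, Scrap=-3]  = 5.
Change = 53 − 5 = 48.

48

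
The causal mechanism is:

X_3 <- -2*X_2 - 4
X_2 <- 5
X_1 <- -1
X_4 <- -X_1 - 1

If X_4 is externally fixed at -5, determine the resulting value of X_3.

Under do(X_4=-5), the mechanism X_4 <- -X_1 - 1 is discarded; X_4 is fixed at -5.
Since X_3 is not a descendant of the intervened variable, it is unaffected.
X_3 = -2*X_2 - 4  [with X_2=5]  = -14

-14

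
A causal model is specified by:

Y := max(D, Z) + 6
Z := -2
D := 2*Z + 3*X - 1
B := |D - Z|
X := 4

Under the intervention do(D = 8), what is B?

The intervention breaks the incoming arrows to D: D := 2*Z + 3*X - 1 no longer applies, and D = 8.
B = |D - Z|  [with D=8, Z=-2]  = 10

10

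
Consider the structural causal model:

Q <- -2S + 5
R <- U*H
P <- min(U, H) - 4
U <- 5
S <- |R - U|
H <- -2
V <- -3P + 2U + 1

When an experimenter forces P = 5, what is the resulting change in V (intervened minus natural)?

The intervention breaks the incoming arrows to P: P <- min(U, H) - 4 no longer applies, and P = 5.
V = -3P + 2U + 1  [with P=5, U=5]  = -4
Without intervention: P = min(U, H) - 4  [with U=5, H=-2]  = -6; V = -3P + 2U + 1  [with P=-6, U=5]  = 29.
Change = -4 − 29 = -33.

-33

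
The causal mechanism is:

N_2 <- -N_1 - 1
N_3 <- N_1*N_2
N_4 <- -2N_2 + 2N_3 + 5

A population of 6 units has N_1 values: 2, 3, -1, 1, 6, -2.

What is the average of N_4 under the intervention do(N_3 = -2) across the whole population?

6

Every unit gets N_3=-2 under the intervention. N_4 values become 7, 9, 1, 5, 15, -1; E[N_4|do(N_3=-2)] = 6.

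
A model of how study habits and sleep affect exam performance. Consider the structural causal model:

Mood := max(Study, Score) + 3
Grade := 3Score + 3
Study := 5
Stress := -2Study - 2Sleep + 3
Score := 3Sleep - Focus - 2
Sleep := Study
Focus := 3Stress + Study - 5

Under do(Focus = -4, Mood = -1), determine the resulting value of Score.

Setting Focus = -4, Mood = -1 by intervention discards those variables' equations.
Sleep = Study  [with Study=5]  = 5
Score = 3Sleep - Focus - 2  [with Sleep=5, Focus=-4]  = 17

17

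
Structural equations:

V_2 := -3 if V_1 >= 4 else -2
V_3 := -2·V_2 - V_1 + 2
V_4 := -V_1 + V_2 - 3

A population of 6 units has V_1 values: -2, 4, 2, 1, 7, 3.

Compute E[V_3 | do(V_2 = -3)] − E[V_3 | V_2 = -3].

3

Under do(V_2=-3), V_2's equation is replaced by V_2=-3 for every unit. Per-unit V_3: 10, 4, 6, 7, 1, 5. Mean = 5.5.
E[V_3|V_2=-3] averages over only the 2 units with V_2=-3 (V_1 = 4, 7): V_3 = 4, 1, mean 2.5.
Difference = 5.5 − 2.5 = 3.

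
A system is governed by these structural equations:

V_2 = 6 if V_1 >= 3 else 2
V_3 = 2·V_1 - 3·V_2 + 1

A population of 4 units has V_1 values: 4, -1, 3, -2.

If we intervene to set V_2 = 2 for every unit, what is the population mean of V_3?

-3

Every unit gets V_2=2 under the intervention. V_3 values become 3, -7, 1, -9; E[V_3|do(V_2=2)] = -3.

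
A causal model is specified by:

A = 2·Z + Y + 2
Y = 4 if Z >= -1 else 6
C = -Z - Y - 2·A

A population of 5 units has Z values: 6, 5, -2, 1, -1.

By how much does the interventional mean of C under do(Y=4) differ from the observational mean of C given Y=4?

The intervention sets Y=4 in all 5 units regardless of Z. Recomputing C per unit gives -46, -41, -6, -21, -11; average -25.
Conditioning on Y=4 selects the 4 unit(s) with Z ∈ {6, 5, 1, -1}. Their C values: -46, -41, -21, -11. Mean = -29.75.
Difference = -25 − (-29.75) = 4.75.

4.75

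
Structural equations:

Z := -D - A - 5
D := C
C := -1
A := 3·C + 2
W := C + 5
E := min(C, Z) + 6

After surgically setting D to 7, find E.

-5

Under do(D=7), the mechanism D := C is discarded; D is fixed at 7.
A = 3·C + 2  [with C=-1]  = -1
Z = -D - A - 5  [with D=7, A=-1]  = -11
E = min(C, Z) + 6  [with C=-1, Z=-11]  = -5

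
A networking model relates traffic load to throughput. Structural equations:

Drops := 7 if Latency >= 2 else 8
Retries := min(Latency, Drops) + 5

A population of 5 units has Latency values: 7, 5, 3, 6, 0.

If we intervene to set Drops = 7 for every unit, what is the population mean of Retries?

Under do(Drops=7), Drops's equation is replaced by Drops=7 for every unit. Per-unit Retries: 12, 10, 8, 11, 5. Mean = 9.2.

9.2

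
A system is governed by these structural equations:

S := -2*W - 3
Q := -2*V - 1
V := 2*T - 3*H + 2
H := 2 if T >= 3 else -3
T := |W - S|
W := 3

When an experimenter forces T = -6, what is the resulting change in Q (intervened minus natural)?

42

The intervention breaks the incoming arrows to T: T := |W - S| no longer applies, and T = -6.
H = 2 if T >= 3 else -3  [with T=-6]  = -3
V = 2*T - 3*H + 2  [with T=-6, H=-3]  = -1
Q = -2*V - 1  [with V=-1]  = 1
Without intervention: S = -2*W - 3  [with W=3]  = -9; T = |W - S|  [with W=3, S=-9]  = 12; H = 2 if T >= 3 else -3  [with T=12]  = 2; V = 2*T - 3*H + 2  [with T=12, H=2]  = 20; Q = -2*V - 1  [with V=20]  = -41.
Change = 1 − (-41) = 42.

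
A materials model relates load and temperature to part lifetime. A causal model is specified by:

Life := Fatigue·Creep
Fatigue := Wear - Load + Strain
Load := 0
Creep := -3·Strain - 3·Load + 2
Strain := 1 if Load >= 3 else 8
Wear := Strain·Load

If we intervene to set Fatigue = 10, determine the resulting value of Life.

-220

The intervention breaks the incoming arrows to Fatigue: Fatigue := Wear - Load + Strain no longer applies, and Fatigue = 10.
Strain = 1 if Load >= 3 else 8  [with Load=0]  = 8
Creep = -3·Strain - 3·Load + 2  [with Strain=8, Load=0]  = -22
Life = Fatigue·Creep  [with Fatigue=10, Creep=-22]  = -220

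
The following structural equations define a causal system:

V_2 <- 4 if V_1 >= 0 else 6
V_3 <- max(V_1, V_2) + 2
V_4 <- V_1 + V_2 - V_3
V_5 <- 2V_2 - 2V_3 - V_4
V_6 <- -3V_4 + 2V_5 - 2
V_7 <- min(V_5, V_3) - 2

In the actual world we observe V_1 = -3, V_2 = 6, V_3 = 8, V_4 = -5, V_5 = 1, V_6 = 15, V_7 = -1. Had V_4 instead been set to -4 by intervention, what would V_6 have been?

10

Under do(V_4=-4), the mechanism V_4 <- V_1 + V_2 - V_3 is discarded; V_4 is fixed at -4.
V_2 = 4 if V_1 >= 0 else 6  [with V_1=-3]  = 6
V_3 = max(V_1, V_2) + 2  [with V_1=-3, V_2=6]  = 8
V_5 = 2V_2 - 2V_3 - V_4  [with V_2=6, V_3=8, V_4=-4]  = 0
V_6 = -3V_4 + 2V_5 - 2  [with V_4=-4, V_5=0]  = 10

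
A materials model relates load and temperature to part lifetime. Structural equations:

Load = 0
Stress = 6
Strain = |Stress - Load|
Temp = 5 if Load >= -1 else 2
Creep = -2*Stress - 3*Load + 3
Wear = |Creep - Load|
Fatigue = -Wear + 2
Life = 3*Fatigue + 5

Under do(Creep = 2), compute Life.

5

do(Creep=2) replaces the equation Creep = -2*Stress - 3*Load + 3 with the constant Creep = 2.
Wear = |Creep - Load|  [with Creep=2, Load=0]  = 2
Fatigue = -Wear + 2  [with Wear=2]  = 0
Life = 3*Fatigue + 5  [with Fatigue=0]  = 5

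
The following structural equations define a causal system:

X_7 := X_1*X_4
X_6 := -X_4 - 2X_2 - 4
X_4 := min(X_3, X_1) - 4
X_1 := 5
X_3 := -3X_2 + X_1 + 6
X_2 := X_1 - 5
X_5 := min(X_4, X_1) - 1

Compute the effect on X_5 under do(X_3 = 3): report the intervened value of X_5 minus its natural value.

-2

do(X_3=3) replaces the equation X_3 := -3X_2 + X_1 + 6 with the constant X_3 = 3.
X_4 = min(X_3, X_1) - 4  [with X_3=3, X_1=5]  = -1
X_5 = min(X_4, X_1) - 1  [with X_4=-1, X_1=5]  = -2
Without intervention: X_2 = X_1 - 5  [with X_1=5]  = 0; X_3 = -3X_2 + X_1 + 6  [with X_2=0, X_1=5]  = 11; X_4 = min(X_3, X_1) - 4  [with X_3=11, X_1=5]  = 1; X_5 = min(X_4, X_1) - 1  [with X_4=1, X_1=5]  = 0.
Change = -2 − 0 = -2.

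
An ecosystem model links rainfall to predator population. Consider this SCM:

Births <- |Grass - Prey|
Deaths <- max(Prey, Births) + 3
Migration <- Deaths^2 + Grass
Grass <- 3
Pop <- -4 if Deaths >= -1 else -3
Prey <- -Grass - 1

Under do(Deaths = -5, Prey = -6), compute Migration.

The joint intervention fixes Deaths = -5, Prey = -6, removing each variable's own equation.
Migration = Deaths^2 + Grass  [with Deaths=-5, Grass=3]  = 28

28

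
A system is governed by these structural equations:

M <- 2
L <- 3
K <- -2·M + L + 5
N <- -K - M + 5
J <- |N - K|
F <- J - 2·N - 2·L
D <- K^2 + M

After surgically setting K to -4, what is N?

The intervention breaks the incoming arrows to K: K <- -2·M + L + 5 no longer applies, and K = -4.
N = -K - M + 5  [with K=-4, M=2]  = 7

7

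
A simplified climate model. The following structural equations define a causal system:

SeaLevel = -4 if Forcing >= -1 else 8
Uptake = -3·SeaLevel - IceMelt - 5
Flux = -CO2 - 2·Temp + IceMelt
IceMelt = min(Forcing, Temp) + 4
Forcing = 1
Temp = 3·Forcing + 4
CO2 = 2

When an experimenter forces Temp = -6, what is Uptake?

9

The intervention breaks the incoming arrows to Temp: Temp = 3·Forcing + 4 no longer applies, and Temp = -6.
IceMelt = min(Forcing, Temp) + 4  [with Forcing=1, Temp=-6]  = -2
SeaLevel = -4 if Forcing >= -1 else 8  [with Forcing=1]  = -4
Uptake = -3·SeaLevel - IceMelt - 5  [with SeaLevel=-4, IceMelt=-2]  = 9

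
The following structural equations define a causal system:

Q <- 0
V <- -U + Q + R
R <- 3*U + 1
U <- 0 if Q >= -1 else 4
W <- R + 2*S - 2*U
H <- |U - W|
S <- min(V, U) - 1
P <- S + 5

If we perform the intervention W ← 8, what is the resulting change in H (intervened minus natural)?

Intervening sets W = 8 and removes its equation (W <- R + 2*S - 2*U).
U = 0 if Q >= -1 else 4  [with Q=0]  = 0
H = |U - W|  [with U=0, W=8]  = 8
Without intervention: U = 0 if Q >= -1 else 4  [with Q=0]  = 0; R = 3*U + 1  [with U=0]  = 1; V = -U + Q + R  [with U=0, Q=0, R=1]  = 1; S = min(V, U) - 1  [with V=1, U=0]  = -1; W = R + 2*S - 2*U  [with R=1, S=-1, U=0]  = -1; H = |U - W|  [with U=0, W=-1]  = 1.
Change = 8 − 1 = 7.

7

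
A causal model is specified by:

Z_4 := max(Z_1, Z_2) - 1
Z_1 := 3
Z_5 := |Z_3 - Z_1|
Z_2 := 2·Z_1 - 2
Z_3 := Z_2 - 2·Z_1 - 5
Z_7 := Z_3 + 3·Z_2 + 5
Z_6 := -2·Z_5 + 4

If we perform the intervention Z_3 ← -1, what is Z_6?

-4

The intervention breaks the incoming arrows to Z_3: Z_3 := Z_2 - 2·Z_1 - 5 no longer applies, and Z_3 = -1.
Z_5 = |Z_3 - Z_1|  [with Z_3=-1, Z_1=3]  = 4
Z_6 = -2·Z_5 + 4  [with Z_5=4]  = -4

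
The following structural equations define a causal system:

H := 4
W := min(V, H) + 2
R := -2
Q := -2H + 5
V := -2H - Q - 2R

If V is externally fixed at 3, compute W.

Intervening sets V = 3 and removes its equation (V := -2H - Q - 2R).
W = min(V, H) + 2  [with V=3, H=4]  = 5

5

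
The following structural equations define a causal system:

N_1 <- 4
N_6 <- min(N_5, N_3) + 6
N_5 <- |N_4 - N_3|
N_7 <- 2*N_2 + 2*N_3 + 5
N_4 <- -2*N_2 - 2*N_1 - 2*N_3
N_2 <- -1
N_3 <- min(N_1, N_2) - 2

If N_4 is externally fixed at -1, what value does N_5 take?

2

Intervening sets N_4 = -1 and removes its equation (N_4 <- -2*N_2 - 2*N_1 - 2*N_3).
N_3 = min(N_1, N_2) - 2  [with N_1=4, N_2=-1]  = -3
N_5 = |N_4 - N_3|  [with N_4=-1, N_3=-3]  = 2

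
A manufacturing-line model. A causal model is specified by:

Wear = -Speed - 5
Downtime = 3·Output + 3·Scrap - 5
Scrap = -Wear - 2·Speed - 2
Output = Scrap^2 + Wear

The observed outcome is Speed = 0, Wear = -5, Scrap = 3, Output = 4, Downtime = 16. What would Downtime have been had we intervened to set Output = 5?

Intervening sets Output = 5 and removes its equation (Output = Scrap^2 + Wear).
Wear = -Speed - 5  [with Speed=0]  = -5
Scrap = -Wear - 2·Speed - 2  [with Wear=-5, Speed=0]  = 3
Downtime = 3·Output + 3·Scrap - 5  [with Output=5, Scrap=3]  = 19

19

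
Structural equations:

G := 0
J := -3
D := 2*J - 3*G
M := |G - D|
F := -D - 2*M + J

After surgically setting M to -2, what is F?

Intervening sets M = -2 and removes its equation (M := |G - D|).
D = 2*J - 3*G  [with J=-3, G=0]  = -6
F = -D - 2*M + J  [with D=-6, M=-2, J=-3]  = 7

7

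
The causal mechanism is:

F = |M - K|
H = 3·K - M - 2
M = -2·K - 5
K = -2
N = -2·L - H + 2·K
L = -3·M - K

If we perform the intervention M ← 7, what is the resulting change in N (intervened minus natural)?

56

Under do(M=7), the mechanism M = -2·K - 5 is discarded; M is fixed at 7.
H = 3·K - M - 2  [with K=-2, M=7]  = -15
L = -3·M - K  [with M=7, K=-2]  = -19
N = -2·L - H + 2·K  [with L=-19, H=-15, K=-2]  = 49
Without intervention: M = -2·K - 5  [with K=-2]  = -1; H = 3·K - M - 2  [with K=-2, M=-1]  = -7; L = -3·M - K  [with M=-1, K=-2]  = 5; N = -2·L - H + 2·K  [with L=5, H=-7, K=-2]  = -7.
Change = 49 − (-7) = 56.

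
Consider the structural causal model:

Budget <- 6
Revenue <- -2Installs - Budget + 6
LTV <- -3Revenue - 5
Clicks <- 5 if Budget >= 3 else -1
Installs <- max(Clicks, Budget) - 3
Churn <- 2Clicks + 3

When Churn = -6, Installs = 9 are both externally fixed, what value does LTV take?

49

The joint intervention fixes Churn = -6, Installs = 9, removing each variable's own equation.
Revenue = -2Installs - Budget + 6  [with Installs=9, Budget=6]  = -18
LTV = -3Revenue - 5  [with Revenue=-18]  = 49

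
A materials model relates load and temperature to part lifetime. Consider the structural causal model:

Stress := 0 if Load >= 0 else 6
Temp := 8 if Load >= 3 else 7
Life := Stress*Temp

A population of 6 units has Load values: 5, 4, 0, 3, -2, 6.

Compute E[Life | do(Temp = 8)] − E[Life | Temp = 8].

do(Temp=8) breaks Temp's dependence on Load. With Temp=8 fixed, Life across the units is 0, 0, 0, 0, 48, 0, mean 8.
Observing Temp=8 restricts to units where Temp's equation naturally yields 8: Load ∈ {5, 4, 3, 6}. In that subpopulation Life = 0, 0, 0, 0, mean 0.
Difference = 8 − 0 = 8.

8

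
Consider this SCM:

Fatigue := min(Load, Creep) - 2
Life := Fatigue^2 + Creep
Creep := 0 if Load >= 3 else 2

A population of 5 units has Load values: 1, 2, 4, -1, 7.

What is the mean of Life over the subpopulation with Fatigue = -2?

4

E[Life|Fatigue=-2] averages over only the 2 units with Fatigue=-2 (Load = 4, 7): Life = 4, 4, mean 4.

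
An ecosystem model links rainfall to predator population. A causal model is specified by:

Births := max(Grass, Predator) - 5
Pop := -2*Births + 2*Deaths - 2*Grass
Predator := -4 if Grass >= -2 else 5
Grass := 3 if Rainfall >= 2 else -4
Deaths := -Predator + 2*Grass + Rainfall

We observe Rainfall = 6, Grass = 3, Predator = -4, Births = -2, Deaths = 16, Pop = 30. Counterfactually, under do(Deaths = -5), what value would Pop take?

The intervention breaks the incoming arrows to Deaths: Deaths := -Predator + 2*Grass + Rainfall no longer applies, and Deaths = -5.
Grass = 3 if Rainfall >= 2 else -4  [with Rainfall=6]  = 3
Predator = -4 if Grass >= -2 else 5  [with Grass=3]  = -4
Births = max(Grass, Predator) - 5  [with Grass=3, Predator=-4]  = -2
Pop = -2*Births + 2*Deaths - 2*Grass  [with Births=-2, Deaths=-5, Grass=3]  = -12

-12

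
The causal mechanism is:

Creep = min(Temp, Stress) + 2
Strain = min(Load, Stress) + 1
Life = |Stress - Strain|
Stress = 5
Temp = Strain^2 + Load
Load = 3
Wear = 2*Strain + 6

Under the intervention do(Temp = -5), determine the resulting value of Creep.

Intervening sets Temp = -5 and removes its equation (Temp = Strain^2 + Load).
Creep = min(Temp, Stress) + 2  [with Temp=-5, Stress=5]  = -3

-3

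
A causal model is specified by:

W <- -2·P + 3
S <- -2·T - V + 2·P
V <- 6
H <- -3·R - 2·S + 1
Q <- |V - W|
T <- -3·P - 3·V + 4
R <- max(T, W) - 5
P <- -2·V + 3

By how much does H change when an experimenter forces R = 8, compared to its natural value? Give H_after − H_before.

24

Intervening sets R = 8 and removes its equation (R <- max(T, W) - 5).
P = -2·V + 3  [with V=6]  = -9
T = -3·P - 3·V + 4  [with P=-9, V=6]  = 13
S = -2·T - V + 2·P  [with T=13, V=6, P=-9]  = -50
H = -3·R - 2·S + 1  [with R=8, S=-50]  = 77
Without intervention: P = -2·V + 3  [with V=6]  = -9; W = -2·P + 3  [with P=-9]  = 21; T = -3·P - 3·V + 4  [with P=-9, V=6]  = 13; S = -2·T - V + 2·P  [with T=13, V=6, P=-9]  = -50; R = max(T, W) - 5  [with T=13, W=21]  = 16; H = -3·R - 2·S + 1  [with R=16, S=-50]  = 53.
Change = 77 − 53 = 24.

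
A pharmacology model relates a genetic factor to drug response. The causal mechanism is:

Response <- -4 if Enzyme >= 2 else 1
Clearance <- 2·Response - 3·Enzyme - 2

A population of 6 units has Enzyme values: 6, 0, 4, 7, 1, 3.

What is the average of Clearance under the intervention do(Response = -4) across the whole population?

-20.5

The intervention sets Response=-4 in all 6 units regardless of Enzyme. Recomputing Clearance per unit gives -28, -10, -22, -31, -13, -19; average -20.5.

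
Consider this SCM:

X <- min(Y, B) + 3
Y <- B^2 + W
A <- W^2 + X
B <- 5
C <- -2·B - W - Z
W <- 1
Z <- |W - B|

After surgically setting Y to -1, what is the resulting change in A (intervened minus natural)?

-6

Under do(Y=-1), the mechanism Y <- B^2 + W is discarded; Y is fixed at -1.
X = min(Y, B) + 3  [with Y=-1, B=5]  = 2
A = W^2 + X  [with W=1, X=2]  = 3
Without intervention: Y = B^2 + W  [with B=5, W=1]  = 26; X = min(Y, B) + 3  [with Y=26, B=5]  = 8; A = W^2 + X  [with W=1, X=8]  = 9.
Change = 3 − 9 = -6.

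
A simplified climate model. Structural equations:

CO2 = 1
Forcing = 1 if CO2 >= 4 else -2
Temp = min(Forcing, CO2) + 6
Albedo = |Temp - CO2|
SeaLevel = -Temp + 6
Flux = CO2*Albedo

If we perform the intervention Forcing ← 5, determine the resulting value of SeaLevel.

-1

do(Forcing=5) replaces the equation Forcing = 1 if CO2 >= 4 else -2 with the constant Forcing = 5.
Temp = min(Forcing, CO2) + 6  [with Forcing=5, CO2=1]  = 7
SeaLevel = -Temp + 6  [with Temp=7]  = -1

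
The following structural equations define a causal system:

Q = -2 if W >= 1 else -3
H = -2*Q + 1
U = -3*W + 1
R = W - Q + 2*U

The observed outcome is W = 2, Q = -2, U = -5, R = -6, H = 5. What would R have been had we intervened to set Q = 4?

Under do(Q=4), the mechanism Q = -2 if W >= 1 else -3 is discarded; Q is fixed at 4.
U = -3*W + 1  [with W=2]  = -5
R = W - Q + 2*U  [with W=2, Q=4, U=-5]  = -12

-12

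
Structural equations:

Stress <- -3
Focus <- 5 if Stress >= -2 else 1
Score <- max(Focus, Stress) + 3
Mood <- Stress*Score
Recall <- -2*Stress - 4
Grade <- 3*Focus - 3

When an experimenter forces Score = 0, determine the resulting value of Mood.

The intervention breaks the incoming arrows to Score: Score <- max(Focus, Stress) + 3 no longer applies, and Score = 0.
Mood = Stress*Score  [with Stress=-3, Score=0]  = 0

0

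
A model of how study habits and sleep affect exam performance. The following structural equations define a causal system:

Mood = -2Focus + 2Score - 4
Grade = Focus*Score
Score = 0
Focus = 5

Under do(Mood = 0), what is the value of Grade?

The intervention breaks the incoming arrows to Mood: Mood = -2Focus + 2Score - 4 no longer applies, and Mood = 0.
Grade is not downstream of the intervention, so its value is determined by the original equations.
Grade = Focus*Score  [with Focus=5, Score=0]  = 0

0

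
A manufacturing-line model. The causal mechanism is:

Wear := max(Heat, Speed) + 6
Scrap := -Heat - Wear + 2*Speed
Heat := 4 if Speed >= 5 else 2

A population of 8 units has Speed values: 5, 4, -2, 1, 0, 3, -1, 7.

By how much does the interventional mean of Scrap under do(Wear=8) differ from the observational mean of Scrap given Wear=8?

do(Wear=8) breaks Wear's dependence on Speed. With Wear=8 fixed, Scrap across the units is -2, -2, -14, -8, -10, -4, -12, 2, mean -6.25.
Observing Wear=8 restricts to units where Wear's equation naturally yields 8: Speed ∈ {-2, 1, 0, -1}. In that subpopulation Scrap = -14, -8, -10, -12, mean -11.
Difference = -6.25 − (-11) = 4.75.

4.75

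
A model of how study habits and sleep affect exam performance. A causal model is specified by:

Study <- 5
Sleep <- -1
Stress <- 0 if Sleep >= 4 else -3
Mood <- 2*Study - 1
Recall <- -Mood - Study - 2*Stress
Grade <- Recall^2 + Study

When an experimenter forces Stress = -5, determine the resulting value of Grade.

21

The intervention breaks the incoming arrows to Stress: Stress <- 0 if Sleep >= 4 else -3 no longer applies, and Stress = -5.
Mood = 2*Study - 1  [with Study=5]  = 9
Recall = -Mood - Study - 2*Stress  [with Mood=9, Study=5, Stress=-5]  = -4
Grade = Recall^2 + Study  [with Recall=-4, Study=5]  = 21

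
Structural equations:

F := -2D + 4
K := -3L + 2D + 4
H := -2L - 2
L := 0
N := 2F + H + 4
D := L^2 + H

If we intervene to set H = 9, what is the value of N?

-15

Under do(H=9), the mechanism H := -2L - 2 is discarded; H is fixed at 9.
D = L^2 + H  [with L=0, H=9]  = 9
F = -2D + 4  [with D=9]  = -14
N = 2F + H + 4  [with F=-14, H=9]  = -15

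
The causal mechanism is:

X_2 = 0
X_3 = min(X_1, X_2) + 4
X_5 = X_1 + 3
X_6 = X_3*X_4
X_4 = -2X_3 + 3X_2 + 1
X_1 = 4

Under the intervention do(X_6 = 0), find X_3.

do(X_6=0) replaces the equation X_6 = X_3*X_4 with the constant X_6 = 0.
X_3 is not downstream of the intervention, so its value is determined by the original equations.
X_3 = min(X_1, X_2) + 4  [with X_1=4, X_2=0]  = 4

4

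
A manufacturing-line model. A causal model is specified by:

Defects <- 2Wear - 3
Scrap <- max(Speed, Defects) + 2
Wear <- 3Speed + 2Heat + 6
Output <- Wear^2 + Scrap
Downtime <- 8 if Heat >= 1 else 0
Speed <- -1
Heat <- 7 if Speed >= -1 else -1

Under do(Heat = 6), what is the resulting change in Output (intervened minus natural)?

-68

Under do(Heat=6), the mechanism Heat <- 7 if Speed >= -1 else -1 is discarded; Heat is fixed at 6.
Wear = 3Speed + 2Heat + 6  [with Speed=-1, Heat=6]  = 15
Defects = 2Wear - 3  [with Wear=15]  = 27
Scrap = max(Speed, Defects) + 2  [with Speed=-1, Defects=27]  = 29
Output = Wear^2 + Scrap  [with Wear=15, Scrap=29]  = 254
Without intervention: Heat = 7 if Speed >= -1 else -1  [with Speed=-1]  = 7; Wear = 3Speed + 2Heat + 6  [with Speed=-1, Heat=7]  = 17; Defects = 2Wear - 3  [with Wear=17]  = 31; Scrap = max(Speed, Defects) + 2  [with Speed=-1, Defects=31]  = 33; Output = Wear^2 + Scrap  [with Wear=17, Scrap=33]  = 322.
Change = 254 − 322 = -68.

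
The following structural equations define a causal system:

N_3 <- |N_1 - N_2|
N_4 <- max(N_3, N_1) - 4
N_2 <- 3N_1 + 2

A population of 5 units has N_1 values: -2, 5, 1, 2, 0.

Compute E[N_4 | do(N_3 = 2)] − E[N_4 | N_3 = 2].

do(N_3=2) breaks N_3's dependence on N_1. With N_3=2 fixed, N_4 across the units is -2, 1, -2, -2, -2, mean -1.4.
Conditioning on N_3=2 selects the 2 unit(s) with N_1 ∈ {-2, 0}. Their N_4 values: -2, -2. Mean = -2.
Difference = -1.4 − (-2) = 0.6.

0.6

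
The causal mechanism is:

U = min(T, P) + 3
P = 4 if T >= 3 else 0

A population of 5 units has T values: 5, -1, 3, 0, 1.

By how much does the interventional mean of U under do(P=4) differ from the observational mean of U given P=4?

-2.1

The intervention sets P=4 in all 5 units regardless of T. Recomputing U per unit gives 7, 2, 6, 3, 4; average 4.4.
Conditioning on P=4 selects the 2 unit(s) with T ∈ {5, 3}. Their U values: 7, 6. Mean = 6.5.
Difference = 4.4 − 6.5 = -2.1.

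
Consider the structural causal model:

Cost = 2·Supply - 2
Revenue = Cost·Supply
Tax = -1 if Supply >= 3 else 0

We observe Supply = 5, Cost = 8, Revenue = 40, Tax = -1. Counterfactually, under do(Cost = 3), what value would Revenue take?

The intervention breaks the incoming arrows to Cost: Cost = 2·Supply - 2 no longer applies, and Cost = 3.
Revenue = Cost·Supply  [with Cost=3, Supply=5]  = 15

15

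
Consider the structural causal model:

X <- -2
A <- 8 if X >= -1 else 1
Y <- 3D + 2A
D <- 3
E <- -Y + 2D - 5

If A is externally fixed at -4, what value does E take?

0

do(A=-4) replaces the equation A <- 8 if X >= -1 else 1 with the constant A = -4.
Y = 3D + 2A  [with D=3, A=-4]  = 1
E = -Y + 2D - 5  [with Y=1, D=3]  = 0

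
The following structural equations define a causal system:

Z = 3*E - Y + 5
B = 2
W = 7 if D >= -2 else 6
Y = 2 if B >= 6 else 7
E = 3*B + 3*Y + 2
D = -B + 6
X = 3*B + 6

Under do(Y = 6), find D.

The intervention breaks the incoming arrows to Y: Y = 2 if B >= 6 else 7 no longer applies, and Y = 6.
Since D is not a descendant of the intervened variable, it is unaffected.
D = -B + 6  [with B=2]  = 4

4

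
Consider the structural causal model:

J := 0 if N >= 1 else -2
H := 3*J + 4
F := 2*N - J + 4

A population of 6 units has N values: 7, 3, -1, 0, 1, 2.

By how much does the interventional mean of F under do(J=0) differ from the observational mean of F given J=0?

The intervention sets J=0 in all 6 units regardless of N. Recomputing F per unit gives 18, 10, 2, 4, 6, 8; average 8.
Observing J=0 restricts to units where J's equation naturally yields 0: N ∈ {7, 3, 1, 2}. In that subpopulation F = 18, 10, 6, 8, mean 10.5.
Difference = 8 − 10.5 = -2.5.

-2.5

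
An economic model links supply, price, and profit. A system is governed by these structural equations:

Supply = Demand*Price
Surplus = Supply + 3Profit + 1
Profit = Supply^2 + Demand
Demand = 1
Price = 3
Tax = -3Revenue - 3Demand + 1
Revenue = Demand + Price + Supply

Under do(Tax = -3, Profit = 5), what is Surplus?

Under do(Tax = -3, Profit = 5), each intervened variable's structural equation is replaced by its fixed value.
Supply = Demand*Price  [with Demand=1, Price=3]  = 3
Surplus = Supply + 3Profit + 1  [with Supply=3, Profit=5]  = 19

19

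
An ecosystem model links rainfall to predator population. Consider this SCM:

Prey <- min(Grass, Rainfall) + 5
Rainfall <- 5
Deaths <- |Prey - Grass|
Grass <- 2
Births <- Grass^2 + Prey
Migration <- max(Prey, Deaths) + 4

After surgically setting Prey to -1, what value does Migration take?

7

The intervention breaks the incoming arrows to Prey: Prey <- min(Grass, Rainfall) + 5 no longer applies, and Prey = -1.
Deaths = |Prey - Grass|  [with Prey=-1, Grass=2]  = 3
Migration = max(Prey, Deaths) + 4  [with Prey=-1, Deaths=3]  = 7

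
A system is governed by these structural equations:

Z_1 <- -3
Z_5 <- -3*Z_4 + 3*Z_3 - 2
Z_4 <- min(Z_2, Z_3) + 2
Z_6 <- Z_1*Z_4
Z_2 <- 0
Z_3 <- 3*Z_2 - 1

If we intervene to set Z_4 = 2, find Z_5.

-11

Intervening sets Z_4 = 2 and removes its equation (Z_4 <- min(Z_2, Z_3) + 2).
Z_3 = 3*Z_2 - 1  [with Z_2=0]  = -1
Z_5 = -3*Z_4 + 3*Z_3 - 2  [with Z_4=2, Z_3=-1]  = -11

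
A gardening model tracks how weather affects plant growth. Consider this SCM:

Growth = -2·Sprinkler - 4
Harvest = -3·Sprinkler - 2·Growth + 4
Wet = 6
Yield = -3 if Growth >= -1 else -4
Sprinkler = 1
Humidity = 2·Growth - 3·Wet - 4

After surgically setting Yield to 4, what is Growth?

-6

do(Yield=4) replaces the equation Yield = -3 if Growth >= -1 else -4 with the constant Yield = 4.
Growth is not downstream of the intervention, so its value is determined by the original equations.
Growth = -2·Sprinkler - 4  [with Sprinkler=1]  = -6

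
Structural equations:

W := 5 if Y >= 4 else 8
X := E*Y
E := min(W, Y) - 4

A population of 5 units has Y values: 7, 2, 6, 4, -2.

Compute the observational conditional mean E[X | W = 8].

Conditioning on W=8 selects the 2 unit(s) with Y ∈ {2, -2}. Their X values: -4, 12. Mean = 4.

4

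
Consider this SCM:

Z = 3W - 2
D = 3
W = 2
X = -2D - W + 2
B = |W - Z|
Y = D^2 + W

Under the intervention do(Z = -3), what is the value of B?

The intervention breaks the incoming arrows to Z: Z = 3W - 2 no longer applies, and Z = -3.
B = |W - Z|  [with W=2, Z=-3]  = 5

5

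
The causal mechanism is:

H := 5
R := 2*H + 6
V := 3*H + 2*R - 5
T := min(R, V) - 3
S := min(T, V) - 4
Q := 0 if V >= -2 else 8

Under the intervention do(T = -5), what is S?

Intervening sets T = -5 and removes its equation (T := min(R, V) - 3).
R = 2*H + 6  [with H=5]  = 16
V = 3*H + 2*R - 5  [with H=5, R=16]  = 42
S = min(T, V) - 4  [with T=-5, V=42]  = -9

-9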